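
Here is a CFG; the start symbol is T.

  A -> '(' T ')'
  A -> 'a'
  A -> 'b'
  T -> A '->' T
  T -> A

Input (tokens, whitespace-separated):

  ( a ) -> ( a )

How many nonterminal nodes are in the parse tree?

[T [A ( [T [A a]] )] -> [T [A ( [T [A a]] )]]]

8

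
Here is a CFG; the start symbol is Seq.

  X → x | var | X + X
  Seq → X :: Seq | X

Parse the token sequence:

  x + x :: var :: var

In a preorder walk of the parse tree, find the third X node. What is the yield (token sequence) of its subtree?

[Seq [X [X x] + [X x]] :: [Seq [X var] :: [Seq [X var]]]]

x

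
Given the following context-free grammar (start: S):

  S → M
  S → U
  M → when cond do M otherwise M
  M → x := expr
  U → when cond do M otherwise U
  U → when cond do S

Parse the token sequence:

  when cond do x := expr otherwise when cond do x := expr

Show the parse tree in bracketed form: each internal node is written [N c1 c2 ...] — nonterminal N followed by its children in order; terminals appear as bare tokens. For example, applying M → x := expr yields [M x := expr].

S
U
when cond do M otherwise U
when cond do x := expr otherwise U
when cond do x := expr otherwise when cond do S
when cond do x := expr otherwise when cond do M
when cond do x := expr otherwise when cond do x := expr

[S [U when cond do [M x := expr] otherwise [U when cond do [S [M x := expr]]]]]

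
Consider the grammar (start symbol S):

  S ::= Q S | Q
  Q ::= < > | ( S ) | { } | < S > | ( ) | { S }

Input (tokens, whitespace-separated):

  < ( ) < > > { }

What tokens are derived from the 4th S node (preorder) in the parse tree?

[S [Q < [S [Q ( )] [S [Q < >]]] >] [S [Q { }]]]

{ }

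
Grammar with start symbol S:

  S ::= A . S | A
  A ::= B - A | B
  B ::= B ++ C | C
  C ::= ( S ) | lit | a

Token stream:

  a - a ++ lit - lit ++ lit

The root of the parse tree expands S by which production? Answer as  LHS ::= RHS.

S ::= A

[S [A [B [C a]] - [A [B [B [C a]] ++ [C lit]] - [A [B [B [C lit]] ++ [C lit]]]]]]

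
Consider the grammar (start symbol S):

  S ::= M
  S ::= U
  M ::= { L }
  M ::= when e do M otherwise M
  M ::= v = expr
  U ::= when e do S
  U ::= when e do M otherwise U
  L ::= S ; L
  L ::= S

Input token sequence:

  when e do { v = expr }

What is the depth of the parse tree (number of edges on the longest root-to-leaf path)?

7

[S [U when e do [S [M { [L [S [M v = expr]]] }]]]]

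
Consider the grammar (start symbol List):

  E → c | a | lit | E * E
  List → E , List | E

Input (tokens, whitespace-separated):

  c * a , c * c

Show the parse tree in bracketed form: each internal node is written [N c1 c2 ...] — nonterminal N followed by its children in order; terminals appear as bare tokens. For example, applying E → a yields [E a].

[List [E [E c] * [E a]] , [List [E [E c] * [E c]]]]

List
E , List
E * E , List
c * E , List
c * a , List
c * a , E
c * a , E * E
c * a , c * E
c * a , c * c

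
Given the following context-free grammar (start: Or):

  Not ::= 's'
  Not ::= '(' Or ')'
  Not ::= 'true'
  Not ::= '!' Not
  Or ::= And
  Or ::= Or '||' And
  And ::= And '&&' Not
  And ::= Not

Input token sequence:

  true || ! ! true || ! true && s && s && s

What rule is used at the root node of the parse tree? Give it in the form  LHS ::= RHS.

[Or [Or [Or [And [Not true]]] || [And [Not ! [Not ! [Not true]]]]] || [And [And [And [And [Not ! [Not true]]] && [Not s]] && [Not s]] && [Not s]]]

Or ::= Or '||' And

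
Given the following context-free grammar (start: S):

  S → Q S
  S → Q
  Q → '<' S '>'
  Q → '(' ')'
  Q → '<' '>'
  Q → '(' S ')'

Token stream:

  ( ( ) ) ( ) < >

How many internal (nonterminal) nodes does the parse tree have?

8

[S [Q ( [S [Q ( )]] )] [S [Q ( )] [S [Q < >]]]]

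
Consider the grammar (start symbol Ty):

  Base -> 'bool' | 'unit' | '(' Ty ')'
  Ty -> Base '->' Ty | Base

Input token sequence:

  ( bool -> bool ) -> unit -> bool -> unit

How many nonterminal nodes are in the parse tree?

[Ty [Base ( [Ty [Base bool] -> [Ty [Base bool]]] )] -> [Ty [Base unit] -> [Ty [Base bool] -> [Ty [Base unit]]]]]

12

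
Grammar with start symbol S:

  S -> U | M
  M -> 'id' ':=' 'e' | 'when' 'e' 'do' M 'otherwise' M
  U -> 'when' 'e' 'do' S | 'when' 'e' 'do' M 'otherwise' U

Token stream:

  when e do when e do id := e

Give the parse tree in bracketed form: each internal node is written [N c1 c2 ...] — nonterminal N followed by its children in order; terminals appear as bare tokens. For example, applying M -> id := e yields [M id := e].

[S [U when e do [S [U when e do [S [M id := e]]]]]]

S
U
when e do S
when e do U
when e do when e do S
when e do when e do M
when e do when e do id := e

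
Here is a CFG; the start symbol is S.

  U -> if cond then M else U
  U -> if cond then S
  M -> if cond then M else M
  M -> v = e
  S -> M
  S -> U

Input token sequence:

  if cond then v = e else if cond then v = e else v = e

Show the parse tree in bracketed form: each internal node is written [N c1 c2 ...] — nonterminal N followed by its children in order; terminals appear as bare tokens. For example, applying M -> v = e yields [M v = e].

S
M
if cond then M else M
if cond then v = e else M
if cond then v = e else if cond then M else M
if cond then v = e else if cond then v = e else M
if cond then v = e else if cond then v = e else v = e

[S [M if cond then [M v = e] else [M if cond then [M v = e] else [M v = e]]]]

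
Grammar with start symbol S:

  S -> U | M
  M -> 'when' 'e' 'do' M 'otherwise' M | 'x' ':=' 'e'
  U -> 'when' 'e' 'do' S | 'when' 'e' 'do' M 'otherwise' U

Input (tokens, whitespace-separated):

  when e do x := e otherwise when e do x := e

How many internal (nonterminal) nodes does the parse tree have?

[S [U when e do [M x := e] otherwise [U when e do [S [M x := e]]]]]

6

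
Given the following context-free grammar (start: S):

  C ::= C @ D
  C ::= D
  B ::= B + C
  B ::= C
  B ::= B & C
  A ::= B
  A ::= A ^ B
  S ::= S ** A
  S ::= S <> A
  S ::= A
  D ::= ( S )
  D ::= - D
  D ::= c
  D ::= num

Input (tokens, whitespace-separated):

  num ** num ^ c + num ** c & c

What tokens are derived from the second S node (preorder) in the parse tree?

[S [S [S [A [B [C [D num]]]]] ** [A [A [B [C [D num]]]] ^ [B [B [C [D c]]] + [C [D num]]]]] ** [A [B [B [C [D c]]] & [C [D c]]]]]

num ** num ^ c + num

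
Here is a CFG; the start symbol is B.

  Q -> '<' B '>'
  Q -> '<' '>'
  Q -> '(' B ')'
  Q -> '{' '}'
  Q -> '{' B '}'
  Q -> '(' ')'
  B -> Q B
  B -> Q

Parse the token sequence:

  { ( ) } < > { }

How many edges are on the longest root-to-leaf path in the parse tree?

4

[B [Q { [B [Q ( )]] }] [B [Q < >] [B [Q { }]]]]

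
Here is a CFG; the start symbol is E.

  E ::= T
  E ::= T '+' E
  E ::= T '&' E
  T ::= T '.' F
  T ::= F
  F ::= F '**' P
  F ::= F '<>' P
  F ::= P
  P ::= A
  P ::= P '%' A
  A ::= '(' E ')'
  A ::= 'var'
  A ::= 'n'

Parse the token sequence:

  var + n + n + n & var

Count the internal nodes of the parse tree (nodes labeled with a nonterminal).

25

[E [T [F [P [A var]]]] + [E [T [F [P [A n]]]] + [E [T [F [P [A n]]]] + [E [T [F [P [A n]]]] & [E [T [F [P [A var]]]]]]]]]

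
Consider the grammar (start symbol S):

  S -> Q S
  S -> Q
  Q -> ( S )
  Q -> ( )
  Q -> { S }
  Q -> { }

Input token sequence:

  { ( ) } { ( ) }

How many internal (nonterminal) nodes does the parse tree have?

[S [Q { [S [Q ( )]] }] [S [Q { [S [Q ( )]] }]]]

8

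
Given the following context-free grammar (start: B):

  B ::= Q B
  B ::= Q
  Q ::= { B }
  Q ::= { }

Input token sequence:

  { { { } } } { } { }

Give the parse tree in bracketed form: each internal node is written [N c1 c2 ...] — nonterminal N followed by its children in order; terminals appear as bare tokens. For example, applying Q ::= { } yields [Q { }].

[B [Q { [B [Q { [B [Q { }]] }]] }] [B [Q { }] [B [Q { }]]]]

B
Q B
{ B } B
{ Q } B
{ { B } } B
{ { Q } } B
{ { { } } } B
{ { { } } } Q B
{ { { } } } { } B
{ { { } } } { } Q
{ { { } } } { } { }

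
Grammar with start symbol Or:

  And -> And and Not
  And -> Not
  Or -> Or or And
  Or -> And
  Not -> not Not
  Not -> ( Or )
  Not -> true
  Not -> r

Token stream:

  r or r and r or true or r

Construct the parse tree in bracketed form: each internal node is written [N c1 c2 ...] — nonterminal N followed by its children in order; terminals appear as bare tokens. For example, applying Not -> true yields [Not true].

[Or [Or [Or [Or [And [Not r]]] or [And [And [Not r]] and [Not r]]] or [And [Not true]]] or [And [Not r]]]

Or
Or or And
Or or And or And
Or or And or And or And
And or And or And or And
Not or And or And or And
r or And or And or And
r or And and Not or And or And
r or Not and Not or And or And
r or r and Not or And or And
r or r and r or And or And
r or r and r or Not or And
r or r and r or true or And
r or r and r or true or Not
r or r and r or true or r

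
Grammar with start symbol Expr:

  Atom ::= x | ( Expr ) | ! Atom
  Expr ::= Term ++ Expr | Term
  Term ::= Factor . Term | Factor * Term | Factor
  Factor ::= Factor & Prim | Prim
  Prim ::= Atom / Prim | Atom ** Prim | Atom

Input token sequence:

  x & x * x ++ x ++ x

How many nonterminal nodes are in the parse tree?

[Expr [Term [Factor [Factor [Prim [Atom x]]] & [Prim [Atom x]]] * [Term [Factor [Prim [Atom x]]]]] ++ [Expr [Term [Factor [Prim [Atom x]]]] ++ [Expr [Term [Factor [Prim [Atom x]]]]]]]

22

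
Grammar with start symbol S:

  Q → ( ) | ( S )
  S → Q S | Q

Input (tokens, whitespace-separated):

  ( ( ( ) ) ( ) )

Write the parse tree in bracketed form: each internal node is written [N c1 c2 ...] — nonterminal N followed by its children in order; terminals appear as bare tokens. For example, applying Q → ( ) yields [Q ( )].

S
Q
( S )
( Q S )
( ( S ) S )
( ( Q ) S )
( ( ( ) ) S )
( ( ( ) ) Q )
( ( ( ) ) ( ) )

[S [Q ( [S [Q ( [S [Q ( )]] )] [S [Q ( )]]] )]]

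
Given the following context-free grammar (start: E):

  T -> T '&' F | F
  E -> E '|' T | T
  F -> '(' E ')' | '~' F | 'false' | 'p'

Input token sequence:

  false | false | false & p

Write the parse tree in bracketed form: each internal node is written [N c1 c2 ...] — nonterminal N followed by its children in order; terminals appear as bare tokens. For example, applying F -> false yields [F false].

E
E | T
E | T | T
T | T | T
F | T | T
false | T | T
false | F | T
false | false | T
false | false | T & F
false | false | F & F
false | false | false & F
false | false | false & p

[E [E [E [T [F false]]] | [T [F false]]] | [T [T [F false]] & [F p]]]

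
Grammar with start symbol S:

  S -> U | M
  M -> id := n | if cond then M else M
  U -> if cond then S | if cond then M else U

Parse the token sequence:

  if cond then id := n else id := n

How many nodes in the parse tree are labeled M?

[S [M if cond then [M id := n] else [M id := n]]]

3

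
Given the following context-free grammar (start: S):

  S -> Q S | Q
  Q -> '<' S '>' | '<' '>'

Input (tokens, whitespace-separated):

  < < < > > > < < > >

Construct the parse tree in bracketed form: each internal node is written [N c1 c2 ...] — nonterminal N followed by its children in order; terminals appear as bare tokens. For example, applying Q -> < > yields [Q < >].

S
Q S
< S > S
< Q > S
< < S > > S
< < Q > > S
< < < > > > S
< < < > > > Q
< < < > > > < S >
< < < > > > < Q >
< < < > > > < < > >

[S [Q < [S [Q < [S [Q < >]] >]] >] [S [Q < [S [Q < >]] >]]]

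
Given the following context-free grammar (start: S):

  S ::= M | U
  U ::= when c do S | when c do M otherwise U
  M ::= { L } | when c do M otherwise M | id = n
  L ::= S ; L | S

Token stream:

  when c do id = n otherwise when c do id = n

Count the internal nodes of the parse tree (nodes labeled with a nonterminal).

[S [U when c do [M id = n] otherwise [U when c do [S [M id = n]]]]]

6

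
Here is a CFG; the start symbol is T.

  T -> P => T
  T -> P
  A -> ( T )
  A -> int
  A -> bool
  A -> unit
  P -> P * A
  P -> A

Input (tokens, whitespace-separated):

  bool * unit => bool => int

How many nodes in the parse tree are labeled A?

[T [P [P [A bool]] * [A unit]] => [T [P [A bool]] => [T [P [A int]]]]]

4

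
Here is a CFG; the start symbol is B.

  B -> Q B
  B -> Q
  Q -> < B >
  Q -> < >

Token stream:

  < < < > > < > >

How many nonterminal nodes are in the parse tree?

8

[B [Q < [B [Q < [B [Q < >]] >] [B [Q < >]]] >]]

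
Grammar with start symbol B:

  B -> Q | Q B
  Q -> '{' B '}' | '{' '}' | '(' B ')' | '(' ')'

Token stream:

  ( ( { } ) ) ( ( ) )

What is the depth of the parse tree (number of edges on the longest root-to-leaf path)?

[B [Q ( [B [Q ( [B [Q { }]] )]] )] [B [Q ( [B [Q ( )]] )]]]

6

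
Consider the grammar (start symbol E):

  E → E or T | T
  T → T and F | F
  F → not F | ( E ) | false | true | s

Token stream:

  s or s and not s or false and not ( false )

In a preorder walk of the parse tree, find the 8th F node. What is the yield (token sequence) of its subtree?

false

[E [E [E [T [F s]]] or [T [T [F s]] and [F not [F s]]]] or [T [T [F false]] and [F not [F ( [E [T [F false]]] )]]]]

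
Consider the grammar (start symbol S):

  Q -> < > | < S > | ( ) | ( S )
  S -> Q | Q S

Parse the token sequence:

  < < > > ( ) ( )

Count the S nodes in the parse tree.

[S [Q < [S [Q < >]] >] [S [Q ( )] [S [Q ( )]]]]

4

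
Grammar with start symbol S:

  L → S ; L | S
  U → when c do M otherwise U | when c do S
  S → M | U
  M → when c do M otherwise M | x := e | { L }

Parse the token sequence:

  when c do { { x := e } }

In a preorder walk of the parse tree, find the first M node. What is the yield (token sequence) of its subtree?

[S [U when c do [S [M { [L [S [M { [L [S [M x := e]]] }]]] }]]]]

{ { x := e } }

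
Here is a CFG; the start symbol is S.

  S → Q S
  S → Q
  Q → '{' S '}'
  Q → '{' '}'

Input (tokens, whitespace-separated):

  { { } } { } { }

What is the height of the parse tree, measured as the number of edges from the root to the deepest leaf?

[S [Q { [S [Q { }]] }] [S [Q { }] [S [Q { }]]]]

4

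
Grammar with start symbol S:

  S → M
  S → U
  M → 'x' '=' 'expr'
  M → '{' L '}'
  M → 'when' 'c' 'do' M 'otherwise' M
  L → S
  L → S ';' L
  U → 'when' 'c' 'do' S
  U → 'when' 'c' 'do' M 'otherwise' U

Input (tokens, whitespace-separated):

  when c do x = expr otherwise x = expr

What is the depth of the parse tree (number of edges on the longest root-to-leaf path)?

3

[S [M when c do [M x = expr] otherwise [M x = expr]]]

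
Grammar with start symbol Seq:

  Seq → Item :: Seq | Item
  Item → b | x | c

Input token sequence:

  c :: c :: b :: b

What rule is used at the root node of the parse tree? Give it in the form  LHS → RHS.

[Seq [Item c] :: [Seq [Item c] :: [Seq [Item b] :: [Seq [Item b]]]]]

Seq → Item :: Seq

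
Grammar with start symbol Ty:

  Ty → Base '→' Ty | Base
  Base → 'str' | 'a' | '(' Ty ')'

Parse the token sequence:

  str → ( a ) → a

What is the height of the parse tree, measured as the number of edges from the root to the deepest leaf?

5

[Ty [Base str] → [Ty [Base ( [Ty [Base a]] )] → [Ty [Base a]]]]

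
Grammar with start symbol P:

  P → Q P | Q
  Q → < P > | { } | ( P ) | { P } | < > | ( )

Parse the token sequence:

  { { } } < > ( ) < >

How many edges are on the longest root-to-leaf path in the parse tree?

5

[P [Q { [P [Q { }]] }] [P [Q < >] [P [Q ( )] [P [Q < >]]]]]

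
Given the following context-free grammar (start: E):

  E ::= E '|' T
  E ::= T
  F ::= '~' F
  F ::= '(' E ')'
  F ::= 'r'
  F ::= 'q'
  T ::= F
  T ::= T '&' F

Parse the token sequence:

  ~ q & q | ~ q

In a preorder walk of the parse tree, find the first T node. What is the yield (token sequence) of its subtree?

~ q & q

[E [E [T [T [F ~ [F q]]] & [F q]]] | [T [F ~ [F q]]]]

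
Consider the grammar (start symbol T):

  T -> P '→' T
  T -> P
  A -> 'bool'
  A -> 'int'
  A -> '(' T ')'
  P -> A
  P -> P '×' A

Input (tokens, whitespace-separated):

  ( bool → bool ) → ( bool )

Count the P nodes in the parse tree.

5

[T [P [A ( [T [P [A bool]] → [T [P [A bool]]]] )]] → [T [P [A ( [T [P [A bool]]] )]]]]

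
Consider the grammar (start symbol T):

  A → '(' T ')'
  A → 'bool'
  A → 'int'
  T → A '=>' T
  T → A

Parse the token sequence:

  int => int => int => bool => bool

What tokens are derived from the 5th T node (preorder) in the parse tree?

[T [A int] => [T [A int] => [T [A int] => [T [A bool] => [T [A bool]]]]]]

bool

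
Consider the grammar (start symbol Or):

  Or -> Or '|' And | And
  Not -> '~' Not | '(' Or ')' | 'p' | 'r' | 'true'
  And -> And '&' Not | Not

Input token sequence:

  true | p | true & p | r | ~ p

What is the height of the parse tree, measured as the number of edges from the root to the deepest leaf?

7

[Or [Or [Or [Or [Or [And [Not true]]] | [And [Not p]]] | [And [And [Not true]] & [Not p]]] | [And [Not r]]] | [And [Not ~ [Not p]]]]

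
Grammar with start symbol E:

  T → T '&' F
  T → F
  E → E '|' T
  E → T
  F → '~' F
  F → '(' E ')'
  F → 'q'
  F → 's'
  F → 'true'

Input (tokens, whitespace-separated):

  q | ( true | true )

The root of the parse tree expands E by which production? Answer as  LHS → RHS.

E → E '|' T

[E [E [T [F q]]] | [T [F ( [E [E [T [F true]]] | [T [F true]]] )]]]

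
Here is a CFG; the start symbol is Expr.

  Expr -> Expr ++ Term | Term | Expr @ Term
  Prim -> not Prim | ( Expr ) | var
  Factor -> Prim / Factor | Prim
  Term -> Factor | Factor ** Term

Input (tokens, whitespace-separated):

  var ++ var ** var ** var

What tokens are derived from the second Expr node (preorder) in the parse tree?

[Expr [Expr [Term [Factor [Prim var]]]] ++ [Term [Factor [Prim var]] ** [Term [Factor [Prim var]] ** [Term [Factor [Prim var]]]]]]

var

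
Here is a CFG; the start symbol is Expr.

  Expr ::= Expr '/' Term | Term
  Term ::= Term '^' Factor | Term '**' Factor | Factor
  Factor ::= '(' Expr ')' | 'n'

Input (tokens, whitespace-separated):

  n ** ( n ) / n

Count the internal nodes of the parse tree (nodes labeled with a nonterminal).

11

[Expr [Expr [Term [Term [Factor n]] ** [Factor ( [Expr [Term [Factor n]]] )]]] / [Term [Factor n]]]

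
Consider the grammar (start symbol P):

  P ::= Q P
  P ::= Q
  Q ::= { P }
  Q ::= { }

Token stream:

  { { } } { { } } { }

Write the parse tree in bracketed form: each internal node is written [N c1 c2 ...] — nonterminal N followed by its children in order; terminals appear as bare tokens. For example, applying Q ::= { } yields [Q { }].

[P [Q { [P [Q { }]] }] [P [Q { [P [Q { }]] }] [P [Q { }]]]]

P
Q P
{ P } P
{ Q } P
{ { } } P
{ { } } Q P
{ { } } { P } P
{ { } } { Q } P
{ { } } { { } } P
{ { } } { { } } Q
{ { } } { { } } { }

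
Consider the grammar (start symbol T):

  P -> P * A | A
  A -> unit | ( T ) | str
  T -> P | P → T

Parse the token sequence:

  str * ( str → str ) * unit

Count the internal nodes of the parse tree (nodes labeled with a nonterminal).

13

[T [P [P [P [A str]] * [A ( [T [P [A str]] → [T [P [A str]]]] )]] * [A unit]]]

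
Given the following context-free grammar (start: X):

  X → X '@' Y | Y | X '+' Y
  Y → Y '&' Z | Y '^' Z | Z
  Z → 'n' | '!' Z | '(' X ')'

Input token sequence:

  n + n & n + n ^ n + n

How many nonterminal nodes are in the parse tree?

16

[X [X [X [X [Y [Z n]]] + [Y [Y [Z n]] & [Z n]]] + [Y [Y [Z n]] ^ [Z n]]] + [Y [Z n]]]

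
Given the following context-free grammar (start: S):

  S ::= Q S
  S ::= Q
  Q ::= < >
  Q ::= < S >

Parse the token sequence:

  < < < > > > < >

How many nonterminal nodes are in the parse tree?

8

[S [Q < [S [Q < [S [Q < >]] >]] >] [S [Q < >]]]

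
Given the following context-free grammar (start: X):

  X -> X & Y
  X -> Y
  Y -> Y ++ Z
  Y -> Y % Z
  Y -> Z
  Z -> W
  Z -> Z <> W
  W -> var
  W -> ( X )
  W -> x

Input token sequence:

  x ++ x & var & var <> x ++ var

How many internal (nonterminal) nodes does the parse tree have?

20

[X [X [X [Y [Y [Z [W x]]] ++ [Z [W x]]]] & [Y [Z [W var]]]] & [Y [Y [Z [Z [W var]] <> [W x]]] ++ [Z [W var]]]]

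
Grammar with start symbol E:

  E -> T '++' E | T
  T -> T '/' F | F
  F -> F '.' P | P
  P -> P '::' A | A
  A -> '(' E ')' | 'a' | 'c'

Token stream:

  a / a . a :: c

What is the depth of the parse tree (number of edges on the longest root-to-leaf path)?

[E [T [T [F [P [A a]]]] / [F [F [P [A a]]] . [P [P [A a]] :: [A c]]]]]

6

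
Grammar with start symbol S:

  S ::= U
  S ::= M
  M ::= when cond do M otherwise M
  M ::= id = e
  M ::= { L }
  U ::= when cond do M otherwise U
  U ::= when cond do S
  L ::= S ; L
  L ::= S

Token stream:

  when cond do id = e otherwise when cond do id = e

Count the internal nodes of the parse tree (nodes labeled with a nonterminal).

6

[S [U when cond do [M id = e] otherwise [U when cond do [S [M id = e]]]]]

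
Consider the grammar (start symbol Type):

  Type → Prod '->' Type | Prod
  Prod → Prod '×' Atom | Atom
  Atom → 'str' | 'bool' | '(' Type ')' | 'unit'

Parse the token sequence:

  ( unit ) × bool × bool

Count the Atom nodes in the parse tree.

[Type [Prod [Prod [Prod [Atom ( [Type [Prod [Atom unit]]] )]] × [Atom bool]] × [Atom bool]]]

4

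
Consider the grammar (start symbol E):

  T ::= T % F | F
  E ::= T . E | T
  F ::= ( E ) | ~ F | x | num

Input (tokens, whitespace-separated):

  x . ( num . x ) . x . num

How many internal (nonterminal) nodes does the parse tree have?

[E [T [F x]] . [E [T [F ( [E [T [F num]] . [E [T [F x]]]] )]] . [E [T [F x]] . [E [T [F num]]]]]]

18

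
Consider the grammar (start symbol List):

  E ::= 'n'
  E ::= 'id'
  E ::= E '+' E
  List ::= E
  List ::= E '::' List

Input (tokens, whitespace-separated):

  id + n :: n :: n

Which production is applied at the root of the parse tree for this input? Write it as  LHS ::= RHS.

List ::= E '::' List

[List [E [E id] + [E n]] :: [List [E n] :: [List [E n]]]]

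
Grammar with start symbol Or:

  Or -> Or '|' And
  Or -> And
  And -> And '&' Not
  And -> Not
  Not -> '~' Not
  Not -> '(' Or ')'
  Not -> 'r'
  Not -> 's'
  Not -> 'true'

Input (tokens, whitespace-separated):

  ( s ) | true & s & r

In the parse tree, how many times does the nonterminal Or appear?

3

[Or [Or [And [Not ( [Or [And [Not s]]] )]]] | [And [And [And [Not true]] & [Not s]] & [Not r]]]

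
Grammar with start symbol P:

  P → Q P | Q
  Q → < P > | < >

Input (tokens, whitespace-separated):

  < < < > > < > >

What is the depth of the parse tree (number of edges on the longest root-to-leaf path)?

[P [Q < [P [Q < [P [Q < >]] >] [P [Q < >]]] >]]

6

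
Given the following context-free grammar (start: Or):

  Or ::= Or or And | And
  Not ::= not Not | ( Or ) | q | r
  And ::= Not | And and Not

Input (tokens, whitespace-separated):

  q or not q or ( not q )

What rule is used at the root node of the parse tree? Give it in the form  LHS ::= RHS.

[Or [Or [Or [And [Not q]]] or [And [Not not [Not q]]]] or [And [Not ( [Or [And [Not not [Not q]]]] )]]]

Or ::= Or or And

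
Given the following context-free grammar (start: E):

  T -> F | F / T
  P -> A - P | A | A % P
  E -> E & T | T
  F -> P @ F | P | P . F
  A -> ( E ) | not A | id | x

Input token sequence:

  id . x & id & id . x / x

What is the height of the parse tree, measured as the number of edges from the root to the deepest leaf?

[E [E [E [T [F [P [A id]] . [F [P [A x]]]]]] & [T [F [P [A id]]]]] & [T [F [P [A id]] . [F [P [A x]]]] / [T [F [P [A x]]]]]]

8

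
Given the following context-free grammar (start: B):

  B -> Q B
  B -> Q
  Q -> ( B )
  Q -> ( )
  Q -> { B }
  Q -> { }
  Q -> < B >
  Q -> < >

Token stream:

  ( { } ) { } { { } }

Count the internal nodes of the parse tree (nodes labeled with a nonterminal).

[B [Q ( [B [Q { }]] )] [B [Q { }] [B [Q { [B [Q { }]] }]]]]

10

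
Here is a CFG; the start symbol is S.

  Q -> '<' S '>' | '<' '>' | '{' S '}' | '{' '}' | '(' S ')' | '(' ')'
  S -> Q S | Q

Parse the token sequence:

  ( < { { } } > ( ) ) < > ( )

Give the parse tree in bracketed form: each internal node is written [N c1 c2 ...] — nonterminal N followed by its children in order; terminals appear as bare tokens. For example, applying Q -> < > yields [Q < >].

[S [Q ( [S [Q < [S [Q { [S [Q { }]] }]] >] [S [Q ( )]]] )] [S [Q < >] [S [Q ( )]]]]

S
Q S
( S ) S
( Q S ) S
( < S > S ) S
( < Q > S ) S
( < { S } > S ) S
( < { Q } > S ) S
( < { { } } > S ) S
( < { { } } > Q ) S
( < { { } } > ( ) ) S
( < { { } } > ( ) ) Q S
( < { { } } > ( ) ) < > S
( < { { } } > ( ) ) < > Q
( < { { } } > ( ) ) < > ( )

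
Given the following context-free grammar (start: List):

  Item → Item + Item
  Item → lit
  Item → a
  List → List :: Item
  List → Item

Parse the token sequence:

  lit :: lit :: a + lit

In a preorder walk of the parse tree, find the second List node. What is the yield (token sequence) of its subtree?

lit :: lit

[List [List [List [Item lit]] :: [Item lit]] :: [Item [Item a] + [Item lit]]]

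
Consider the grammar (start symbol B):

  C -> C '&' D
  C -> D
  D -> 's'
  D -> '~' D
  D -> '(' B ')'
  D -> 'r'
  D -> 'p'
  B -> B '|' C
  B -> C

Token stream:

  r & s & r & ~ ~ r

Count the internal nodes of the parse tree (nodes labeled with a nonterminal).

[B [C [C [C [C [D r]] & [D s]] & [D r]] & [D ~ [D ~ [D r]]]]]

11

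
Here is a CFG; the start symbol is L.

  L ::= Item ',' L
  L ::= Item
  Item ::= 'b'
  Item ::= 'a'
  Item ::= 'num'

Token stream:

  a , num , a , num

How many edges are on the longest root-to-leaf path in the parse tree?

5

[L [Item a] , [L [Item num] , [L [Item a] , [L [Item num]]]]]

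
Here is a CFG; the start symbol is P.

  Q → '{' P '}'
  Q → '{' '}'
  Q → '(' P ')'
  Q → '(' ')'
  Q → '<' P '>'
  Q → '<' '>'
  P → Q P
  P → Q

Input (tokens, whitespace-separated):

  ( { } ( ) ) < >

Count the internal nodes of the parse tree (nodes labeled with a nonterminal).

8

[P [Q ( [P [Q { }] [P [Q ( )]]] )] [P [Q < >]]]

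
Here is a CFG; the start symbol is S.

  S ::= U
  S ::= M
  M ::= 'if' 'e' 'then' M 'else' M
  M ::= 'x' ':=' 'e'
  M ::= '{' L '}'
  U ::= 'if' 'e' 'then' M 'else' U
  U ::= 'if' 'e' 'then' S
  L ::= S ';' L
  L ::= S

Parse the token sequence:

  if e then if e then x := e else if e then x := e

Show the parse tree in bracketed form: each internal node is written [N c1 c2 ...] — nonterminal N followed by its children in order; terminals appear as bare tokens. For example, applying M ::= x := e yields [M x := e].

[S [U if e then [S [U if e then [M x := e] else [U if e then [S [M x := e]]]]]]]

S
U
if e then S
if e then U
if e then if e then M else U
if e then if e then x := e else U
if e then if e then x := e else if e then S
if e then if e then x := e else if e then M
if e then if e then x := e else if e then x := e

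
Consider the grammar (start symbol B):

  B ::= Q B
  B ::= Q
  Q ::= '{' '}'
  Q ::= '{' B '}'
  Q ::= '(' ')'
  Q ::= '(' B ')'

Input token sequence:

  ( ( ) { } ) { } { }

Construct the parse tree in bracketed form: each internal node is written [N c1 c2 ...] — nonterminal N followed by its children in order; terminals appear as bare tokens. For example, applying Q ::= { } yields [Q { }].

B
Q B
( B ) B
( Q B ) B
( ( ) B ) B
( ( ) Q ) B
( ( ) { } ) B
( ( ) { } ) Q B
( ( ) { } ) { } B
( ( ) { } ) { } Q
( ( ) { } ) { } { }

[B [Q ( [B [Q ( )] [B [Q { }]]] )] [B [Q { }] [B [Q { }]]]]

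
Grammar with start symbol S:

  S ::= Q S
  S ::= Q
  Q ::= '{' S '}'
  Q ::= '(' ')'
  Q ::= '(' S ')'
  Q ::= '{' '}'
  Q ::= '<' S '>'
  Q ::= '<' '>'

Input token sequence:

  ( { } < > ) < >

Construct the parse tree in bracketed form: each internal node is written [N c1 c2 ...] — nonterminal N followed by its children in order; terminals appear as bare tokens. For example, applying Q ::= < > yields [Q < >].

[S [Q ( [S [Q { }] [S [Q < >]]] )] [S [Q < >]]]

S
Q S
( S ) S
( Q S ) S
( { } S ) S
( { } Q ) S
( { } < > ) S
( { } < > ) Q
( { } < > ) < >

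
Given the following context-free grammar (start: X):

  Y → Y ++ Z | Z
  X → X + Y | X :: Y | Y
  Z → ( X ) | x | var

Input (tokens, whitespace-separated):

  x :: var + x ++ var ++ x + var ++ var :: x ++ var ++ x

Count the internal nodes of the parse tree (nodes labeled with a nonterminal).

25

[X [X [X [X [X [Y [Z x]]] :: [Y [Z var]]] + [Y [Y [Y [Z x]] ++ [Z var]] ++ [Z x]]] + [Y [Y [Z var]] ++ [Z var]]] :: [Y [Y [Y [Z x]] ++ [Z var]] ++ [Z x]]]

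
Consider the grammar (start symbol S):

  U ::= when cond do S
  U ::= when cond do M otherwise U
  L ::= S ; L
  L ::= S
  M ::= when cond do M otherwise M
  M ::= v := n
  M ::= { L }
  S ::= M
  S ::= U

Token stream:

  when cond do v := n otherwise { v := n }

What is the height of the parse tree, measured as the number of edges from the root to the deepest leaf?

6

[S [M when cond do [M v := n] otherwise [M { [L [S [M v := n]]] }]]]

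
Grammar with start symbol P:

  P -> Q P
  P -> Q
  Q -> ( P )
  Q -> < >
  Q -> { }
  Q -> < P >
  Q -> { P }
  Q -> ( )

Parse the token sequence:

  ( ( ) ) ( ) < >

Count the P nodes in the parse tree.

4

[P [Q ( [P [Q ( )]] )] [P [Q ( )] [P [Q < >]]]]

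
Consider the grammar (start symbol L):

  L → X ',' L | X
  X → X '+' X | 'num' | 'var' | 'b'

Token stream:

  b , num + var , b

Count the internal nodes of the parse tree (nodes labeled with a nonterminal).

8

[L [X b] , [L [X [X num] + [X var]] , [L [X b]]]]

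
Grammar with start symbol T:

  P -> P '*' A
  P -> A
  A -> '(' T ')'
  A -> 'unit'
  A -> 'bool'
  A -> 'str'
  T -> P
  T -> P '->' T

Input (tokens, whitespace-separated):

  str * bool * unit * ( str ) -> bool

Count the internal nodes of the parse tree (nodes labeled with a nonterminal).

15

[T [P [P [P [P [A str]] * [A bool]] * [A unit]] * [A ( [T [P [A str]]] )]] -> [T [P [A bool]]]]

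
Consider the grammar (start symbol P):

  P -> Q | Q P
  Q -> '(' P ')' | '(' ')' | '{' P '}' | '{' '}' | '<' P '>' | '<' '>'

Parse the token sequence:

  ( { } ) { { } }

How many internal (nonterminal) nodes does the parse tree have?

[P [Q ( [P [Q { }]] )] [P [Q { [P [Q { }]] }]]]

8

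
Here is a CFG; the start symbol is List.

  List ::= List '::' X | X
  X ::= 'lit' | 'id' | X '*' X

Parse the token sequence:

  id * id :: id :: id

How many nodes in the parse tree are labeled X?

5

[List [List [List [X [X id] * [X id]]] :: [X id]] :: [X id]]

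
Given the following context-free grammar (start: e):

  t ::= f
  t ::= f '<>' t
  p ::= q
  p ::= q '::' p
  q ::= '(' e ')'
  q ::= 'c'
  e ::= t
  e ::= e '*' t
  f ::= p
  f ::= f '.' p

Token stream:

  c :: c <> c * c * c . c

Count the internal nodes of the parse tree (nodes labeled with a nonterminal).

[e [e [e [t [f [p [q c] :: [p [q c]]]] <> [t [f [p [q c]]]]]] * [t [f [p [q c]]]]] * [t [f [f [p [q c]]] . [p [q c]]]]]

24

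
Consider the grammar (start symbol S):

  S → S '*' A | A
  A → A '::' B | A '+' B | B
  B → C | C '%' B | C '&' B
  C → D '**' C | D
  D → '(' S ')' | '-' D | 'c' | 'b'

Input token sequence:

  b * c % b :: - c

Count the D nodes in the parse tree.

[S [S [A [B [C [D b]]]]] * [A [A [B [C [D c]] % [B [C [D b]]]]] :: [B [C [D - [D c]]]]]]

5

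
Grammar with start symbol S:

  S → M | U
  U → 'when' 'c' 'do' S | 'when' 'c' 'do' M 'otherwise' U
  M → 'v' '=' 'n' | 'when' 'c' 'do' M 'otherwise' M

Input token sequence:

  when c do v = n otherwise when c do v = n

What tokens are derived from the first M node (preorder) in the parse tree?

v = n

[S [U when c do [M v = n] otherwise [U when c do [S [M v = n]]]]]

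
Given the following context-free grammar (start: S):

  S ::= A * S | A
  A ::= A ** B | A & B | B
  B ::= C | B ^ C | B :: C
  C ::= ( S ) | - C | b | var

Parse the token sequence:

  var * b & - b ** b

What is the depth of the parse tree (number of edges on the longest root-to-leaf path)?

[S [A [B [C var]]] * [S [A [A [A [B [C b]]] & [B [C - [C b]]]] ** [B [C b]]]]]

7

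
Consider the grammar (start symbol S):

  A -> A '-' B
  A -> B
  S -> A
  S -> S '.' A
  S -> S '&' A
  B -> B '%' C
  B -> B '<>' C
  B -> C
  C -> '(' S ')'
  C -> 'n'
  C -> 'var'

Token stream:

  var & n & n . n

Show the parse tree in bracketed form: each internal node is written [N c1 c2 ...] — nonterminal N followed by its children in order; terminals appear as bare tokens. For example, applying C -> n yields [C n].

S
S . A
S & A . A
S & A & A . A
A & A & A . A
B & A & A . A
C & A & A . A
var & A & A . A
var & B & A . A
var & C & A . A
var & n & A . A
var & n & B . A
var & n & C . A
var & n & n . A
var & n & n . B
var & n & n . C
var & n & n . n

[S [S [S [S [A [B [C var]]]] & [A [B [C n]]]] & [A [B [C n]]]] . [A [B [C n]]]]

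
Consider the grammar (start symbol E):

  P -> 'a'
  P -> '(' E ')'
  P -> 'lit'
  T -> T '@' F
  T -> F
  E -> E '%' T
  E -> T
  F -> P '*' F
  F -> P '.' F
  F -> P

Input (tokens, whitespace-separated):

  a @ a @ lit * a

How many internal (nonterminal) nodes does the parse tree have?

[E [T [T [T [F [P a]]] @ [F [P a]]] @ [F [P lit] * [F [P a]]]]]

12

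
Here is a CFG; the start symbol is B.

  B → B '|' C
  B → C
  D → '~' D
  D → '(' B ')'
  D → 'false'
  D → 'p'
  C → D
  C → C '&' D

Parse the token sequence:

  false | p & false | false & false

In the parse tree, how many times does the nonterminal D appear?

5

[B [B [B [C [D false]]] | [C [C [D p]] & [D false]]] | [C [C [D false]] & [D false]]]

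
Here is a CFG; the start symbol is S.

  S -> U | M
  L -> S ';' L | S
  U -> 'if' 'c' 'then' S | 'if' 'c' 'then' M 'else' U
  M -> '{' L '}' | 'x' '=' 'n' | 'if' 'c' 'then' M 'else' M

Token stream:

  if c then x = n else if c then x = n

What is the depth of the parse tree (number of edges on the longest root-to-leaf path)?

[S [U if c then [M x = n] else [U if c then [S [M x = n]]]]]

5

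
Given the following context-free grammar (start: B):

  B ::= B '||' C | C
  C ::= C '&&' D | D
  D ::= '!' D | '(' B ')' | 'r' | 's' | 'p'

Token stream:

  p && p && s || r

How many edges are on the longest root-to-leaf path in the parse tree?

[B [B [C [C [C [D p]] && [D p]] && [D s]]] || [C [D r]]]

6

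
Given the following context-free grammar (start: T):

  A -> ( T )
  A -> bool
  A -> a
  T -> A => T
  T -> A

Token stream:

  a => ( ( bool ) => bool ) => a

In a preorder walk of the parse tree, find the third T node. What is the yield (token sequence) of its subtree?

( bool ) => bool

[T [A a] => [T [A ( [T [A ( [T [A bool]] )] => [T [A bool]]] )] => [T [A a]]]]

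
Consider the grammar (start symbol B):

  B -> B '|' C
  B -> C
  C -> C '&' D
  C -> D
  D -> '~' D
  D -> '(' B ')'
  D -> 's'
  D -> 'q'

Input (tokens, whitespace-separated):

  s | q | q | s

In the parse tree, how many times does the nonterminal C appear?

[B [B [B [B [C [D s]]] | [C [D q]]] | [C [D q]]] | [C [D s]]]

4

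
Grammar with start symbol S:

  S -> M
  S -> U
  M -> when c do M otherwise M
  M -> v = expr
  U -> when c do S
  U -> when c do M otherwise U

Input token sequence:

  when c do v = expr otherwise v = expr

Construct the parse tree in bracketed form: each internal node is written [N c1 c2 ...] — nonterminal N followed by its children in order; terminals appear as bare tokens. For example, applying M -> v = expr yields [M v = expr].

S
M
when c do M otherwise M
when c do v = expr otherwise M
when c do v = expr otherwise v = expr

[S [M when c do [M v = expr] otherwise [M v = expr]]]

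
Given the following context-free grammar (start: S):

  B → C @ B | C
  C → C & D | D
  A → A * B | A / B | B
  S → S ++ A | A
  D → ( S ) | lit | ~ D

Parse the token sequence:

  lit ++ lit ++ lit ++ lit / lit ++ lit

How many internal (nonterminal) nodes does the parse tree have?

[S [S [S [S [S [A [B [C [D lit]]]]] ++ [A [B [C [D lit]]]]] ++ [A [B [C [D lit]]]]] ++ [A [A [B [C [D lit]]]] / [B [C [D lit]]]]] ++ [A [B [C [D lit]]]]]

29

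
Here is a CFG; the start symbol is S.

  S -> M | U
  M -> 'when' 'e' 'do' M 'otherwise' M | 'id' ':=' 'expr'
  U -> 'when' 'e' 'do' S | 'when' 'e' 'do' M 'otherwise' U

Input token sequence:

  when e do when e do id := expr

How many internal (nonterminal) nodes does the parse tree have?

[S [U when e do [S [U when e do [S [M id := expr]]]]]]

6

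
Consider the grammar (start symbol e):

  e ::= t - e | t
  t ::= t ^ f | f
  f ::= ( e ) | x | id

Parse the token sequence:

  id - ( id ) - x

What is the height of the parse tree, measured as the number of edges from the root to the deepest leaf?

[e [t [f id]] - [e [t [f ( [e [t [f id]]] )]] - [e [t [f x]]]]]

7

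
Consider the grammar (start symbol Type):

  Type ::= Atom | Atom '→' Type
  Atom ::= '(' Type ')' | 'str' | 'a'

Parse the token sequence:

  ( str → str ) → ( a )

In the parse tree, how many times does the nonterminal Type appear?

5

[Type [Atom ( [Type [Atom str] → [Type [Atom str]]] )] → [Type [Atom ( [Type [Atom a]] )]]]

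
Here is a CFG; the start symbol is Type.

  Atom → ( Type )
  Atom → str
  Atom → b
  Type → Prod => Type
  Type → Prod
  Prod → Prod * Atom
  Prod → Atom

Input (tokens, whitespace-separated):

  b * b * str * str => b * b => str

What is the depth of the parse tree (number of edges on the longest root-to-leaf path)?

[Type [Prod [Prod [Prod [Prod [Atom b]] * [Atom b]] * [Atom str]] * [Atom str]] => [Type [Prod [Prod [Atom b]] * [Atom b]] => [Type [Prod [Atom str]]]]]

6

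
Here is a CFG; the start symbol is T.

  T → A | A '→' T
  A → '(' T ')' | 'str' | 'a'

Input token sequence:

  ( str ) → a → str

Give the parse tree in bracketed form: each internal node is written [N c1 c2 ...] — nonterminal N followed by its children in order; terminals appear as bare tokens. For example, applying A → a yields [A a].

T
A → T
( T ) → T
( A ) → T
( str ) → T
( str ) → A → T
( str ) → a → T
( str ) → a → A
( str ) → a → str

[T [A ( [T [A str]] )] → [T [A a] → [T [A str]]]]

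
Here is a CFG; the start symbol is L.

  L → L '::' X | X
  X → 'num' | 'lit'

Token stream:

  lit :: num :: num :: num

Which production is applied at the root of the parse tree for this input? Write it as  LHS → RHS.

[L [L [L [L [X lit]] :: [X num]] :: [X num]] :: [X num]]

L → L '::' X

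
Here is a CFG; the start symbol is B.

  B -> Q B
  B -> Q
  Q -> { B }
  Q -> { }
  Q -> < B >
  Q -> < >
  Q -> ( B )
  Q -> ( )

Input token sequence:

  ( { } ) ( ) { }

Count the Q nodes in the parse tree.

4

[B [Q ( [B [Q { }]] )] [B [Q ( )] [B [Q { }]]]]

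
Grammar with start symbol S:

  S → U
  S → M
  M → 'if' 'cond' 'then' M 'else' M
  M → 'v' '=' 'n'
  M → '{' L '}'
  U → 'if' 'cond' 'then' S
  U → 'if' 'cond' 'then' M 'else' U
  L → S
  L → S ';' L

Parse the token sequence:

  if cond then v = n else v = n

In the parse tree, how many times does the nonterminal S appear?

[S [M if cond then [M v = n] else [M v = n]]]

1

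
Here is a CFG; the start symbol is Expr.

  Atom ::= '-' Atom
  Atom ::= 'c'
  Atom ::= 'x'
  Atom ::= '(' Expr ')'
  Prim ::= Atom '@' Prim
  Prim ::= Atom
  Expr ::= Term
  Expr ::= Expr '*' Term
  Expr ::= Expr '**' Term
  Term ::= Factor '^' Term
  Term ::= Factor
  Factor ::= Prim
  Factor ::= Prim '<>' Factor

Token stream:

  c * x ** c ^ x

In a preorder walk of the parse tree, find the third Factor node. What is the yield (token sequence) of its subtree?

[Expr [Expr [Expr [Term [Factor [Prim [Atom c]]]]] * [Term [Factor [Prim [Atom x]]]]] ** [Term [Factor [Prim [Atom c]]] ^ [Term [Factor [Prim [Atom x]]]]]]

c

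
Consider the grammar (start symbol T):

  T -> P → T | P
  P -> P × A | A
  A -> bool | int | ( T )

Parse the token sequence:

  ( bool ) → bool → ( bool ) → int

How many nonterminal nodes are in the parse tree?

[T [P [A ( [T [P [A bool]]] )]] → [T [P [A bool]] → [T [P [A ( [T [P [A bool]]] )]] → [T [P [A int]]]]]]

18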